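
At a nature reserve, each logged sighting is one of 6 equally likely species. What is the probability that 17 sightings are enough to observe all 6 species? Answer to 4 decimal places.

0.7446

Let A_i be the event that species i is missing after 17 sightings. By inclusion–exclusion on the A_i,
P(all seen) = Σ_{j=0}^{6} (-1)^j C(6,j)((6-j)/6)^17
= 1.00000 - 0.27044 + 0.01522 - 0.00015 + 0.00000 - 0.00000 + 0.00000
= 0.74463.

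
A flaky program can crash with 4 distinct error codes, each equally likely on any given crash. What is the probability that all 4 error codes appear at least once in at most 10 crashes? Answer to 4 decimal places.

Let A_i be the event that error code i is missing after 10 crashes. By inclusion–exclusion on the A_i,
P(all seen) = Σ_{j=0}^{4} (-1)^j C(4,j)((4-j)/4)^10
= 1.00000 - 0.22525 + 0.00586 - 0.00000 + 0.00000
= 0.78060.

0.7806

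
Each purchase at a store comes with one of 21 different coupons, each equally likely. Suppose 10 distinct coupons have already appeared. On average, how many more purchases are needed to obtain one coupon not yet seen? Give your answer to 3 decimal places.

Each purchase yields a new coupon with probability (21-10)/21 = 11/21, so the wait is geometric with mean 21/11.
E = 21/11 = 1.9091.

1.909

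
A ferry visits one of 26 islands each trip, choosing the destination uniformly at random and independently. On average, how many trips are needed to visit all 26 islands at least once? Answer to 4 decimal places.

100.2149

After k distinct islands have appeared, the next trip gives a new one with probability (26-k)/26, so the expected wait for the (k+1)-th is 26/(26-k).
E[T] = 26/26 + 26/25 + 26/24 + ... + 26/2 + 26/1 = 26·H_{26}.
H_{26} = 3.85442, so E[T] = 100.21491.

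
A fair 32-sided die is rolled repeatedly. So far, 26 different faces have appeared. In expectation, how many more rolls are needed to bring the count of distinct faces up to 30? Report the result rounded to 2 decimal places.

The wait to go from k to k+1 distinct faces is geometric with mean 32/(32-k).
Sum over k = 26,...,29: E = 32/6 + 32/5 + 32/4 + 32/3 = 30.400.

30.40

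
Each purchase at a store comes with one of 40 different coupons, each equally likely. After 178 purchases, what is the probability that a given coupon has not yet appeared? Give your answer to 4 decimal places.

0.0110

Each purchase misses the fixed coupon with probability (40-1)/40 = 39/40, independently.
P(still missing after 178) = (39/40)^178 = 0.01104.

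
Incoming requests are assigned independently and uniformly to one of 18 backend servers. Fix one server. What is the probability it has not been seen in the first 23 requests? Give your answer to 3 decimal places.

Each request misses the fixed server with probability (18-1)/18 = 17/18, independently.
P(still missing after 23) = (17/18)^23 = 0.2686.

0.269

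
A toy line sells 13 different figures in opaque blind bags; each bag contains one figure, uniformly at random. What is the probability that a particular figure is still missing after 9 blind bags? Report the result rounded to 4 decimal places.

Each blind bag misses the fixed figure with probability (13-1)/13 = 12/13, independently.
P(still missing after 9) = (12/13)^9 = 0.48657.

0.4866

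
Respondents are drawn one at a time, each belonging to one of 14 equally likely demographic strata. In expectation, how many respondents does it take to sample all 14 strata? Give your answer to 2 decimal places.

45.52

After k distinct strata have appeared, the next respondent gives a new one with probability (14-k)/14, so the expected wait for the (k+1)-th is 14/(14-k).
E[T] = 14/14 + 14/13 + 14/12 + ... + 14/2 + 14/1 = 14·H_{14}.
H_{14} = 3.252, so E[T] = 45.522.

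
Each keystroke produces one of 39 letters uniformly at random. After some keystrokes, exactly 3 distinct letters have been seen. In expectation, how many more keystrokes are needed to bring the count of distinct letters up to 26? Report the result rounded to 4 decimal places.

38.7826

The wait to go from k to k+1 distinct letters is geometric with mean 39/(39-k).
Sum over k = 3,...,25: E = 39/36 + 39/35 + 39/34 + ... + 39/15 + 39/14 = 38.78259.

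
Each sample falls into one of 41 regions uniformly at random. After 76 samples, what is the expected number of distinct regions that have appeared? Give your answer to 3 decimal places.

34.723

For each region, P(seen in 76 samples) = 1 - (40/41)^76 = 0.8469.
By linearity of expectation, E[distinct seen] = 41·(1 - (40/41)^76) = 34.7227.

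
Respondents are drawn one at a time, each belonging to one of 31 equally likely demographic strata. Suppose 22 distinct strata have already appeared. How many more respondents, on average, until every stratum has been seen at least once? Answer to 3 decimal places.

87.698

From k distinct to k+1 distinct takes on average 31/(31-k) respondents.
Sum over k = 22,...,30: E = 31/9 + 31/8 + 31/7 + ... + 31/2 + 31/1 = 87.6980.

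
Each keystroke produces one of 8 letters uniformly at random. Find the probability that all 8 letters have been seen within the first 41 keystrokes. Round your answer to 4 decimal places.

By inclusion–exclusion over which letters are missing,
P(all seen) = Σ_{j=0}^{8} (-1)^j C(8,j)((8-j)/8)^41
= 1.00000 - 0.03353 + 0.00021 - 0.00000 + 0.00000 - 0.00000 + 0.00000 - 0.00000 + 0.00000
= 0.96668.

0.9667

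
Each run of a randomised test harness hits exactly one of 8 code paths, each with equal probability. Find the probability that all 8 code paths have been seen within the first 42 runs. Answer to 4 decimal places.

0.9708

Let A_i be the event that code path i is missing after 42 runs. By inclusion–exclusion on the A_i,
P(all seen) = Σ_{j=0}^{8} (-1)^j C(8,j)((8-j)/8)^42
= 1.00000 - 0.02934 + 0.00016 - 0.00000 + 0.00000 - 0.00000 + 0.00000 - 0.00000 + 0.00000
= 0.97082.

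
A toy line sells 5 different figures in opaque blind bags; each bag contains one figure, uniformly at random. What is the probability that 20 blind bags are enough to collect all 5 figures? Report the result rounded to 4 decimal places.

Let A_i be the event that figure i is missing after 20 blind bags. By inclusion–exclusion on the A_i,
P(all seen) = Σ_{j=0}^{5} (-1)^j C(5,j)((5-j)/5)^20
= 1.00000 - 0.05765 + 0.00037 - 0.00000 + 0.00000 - 0.00000
= 0.94272.

0.9427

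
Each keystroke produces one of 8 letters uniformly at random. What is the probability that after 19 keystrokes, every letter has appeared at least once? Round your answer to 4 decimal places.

0.4783

Let A_i be the event that letter i is missing after 19 keystrokes. By inclusion–exclusion on the A_i,
P(all seen) = Σ_{j=0}^{8} (-1)^j C(8,j)((8-j)/8)^19
= 1.00000 - 0.63277 + 0.11839 - 0.00741 + 0.00013 - 0.00000 + 0.00000 - 0.00000 + 0.00000
= 0.47835.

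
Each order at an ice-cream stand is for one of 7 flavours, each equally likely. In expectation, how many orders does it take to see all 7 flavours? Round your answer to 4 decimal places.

18.1500

Split into phases: going from k distinct to k+1 distinct takes on average 7/(7-k) orders.
E[T] = 7/7 + 7/6 + 7/5 + ... + 7/2 + 7/1 = 7·H_{7}.
H_{7} = 2.59286, so E[T] = 18.15000.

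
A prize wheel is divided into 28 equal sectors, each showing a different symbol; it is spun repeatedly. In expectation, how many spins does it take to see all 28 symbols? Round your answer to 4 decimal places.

After k distinct symbols have appeared, the next spin gives a new one with probability (28-k)/28, so the expected wait for the (k+1)-th is 28/(28-k).
E[T] = 28/28 + 28/27 + 28/26 + ... + 28/2 + 28/1 = 28·H_{28}.
H_{28} = 3.92717, so E[T] = 109.96079.

109.9608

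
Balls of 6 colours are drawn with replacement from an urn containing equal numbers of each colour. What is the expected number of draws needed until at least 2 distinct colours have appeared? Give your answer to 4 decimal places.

2.2000

With k distinct colours already seen, the next new one arrives after an expected 6/(6-k) draws.
Sum over k = 0,...,1: E = 6/6 + 6/5 = 2.20000.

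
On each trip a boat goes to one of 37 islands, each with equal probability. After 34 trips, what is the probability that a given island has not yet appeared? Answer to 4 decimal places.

Each trip misses the fixed island with probability (37-1)/37 = 36/37, independently.
P(still missing after 34) = (36/37)^34 = 0.39394.

0.3939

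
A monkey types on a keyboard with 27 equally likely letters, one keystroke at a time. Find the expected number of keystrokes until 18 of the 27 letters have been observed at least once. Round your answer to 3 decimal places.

28.687

Going from k to k+1 distinct takes a geometric number of keystrokes with mean 27/(27-k).
Sum over k = 0,...,17: E = 27/27 + 27/26 + 27/25 + ... + 27/11 + 27/10 = 28.6872.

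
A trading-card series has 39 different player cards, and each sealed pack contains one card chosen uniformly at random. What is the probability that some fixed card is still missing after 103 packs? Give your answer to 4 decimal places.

Each pack misses the fixed card with probability (39-1)/39 = 38/39, independently.
P(still missing after 103) = (38/39)^103 = 0.06887.

0.0689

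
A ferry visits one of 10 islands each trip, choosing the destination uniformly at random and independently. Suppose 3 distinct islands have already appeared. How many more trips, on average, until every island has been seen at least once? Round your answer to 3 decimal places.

From k distinct to k+1 distinct takes on average 10/(10-k) trips.
Sum over k = 3,...,9: E = 10/7 + 10/6 + 10/5 + ... + 10/2 + 10/1 = 25.9286.

25.929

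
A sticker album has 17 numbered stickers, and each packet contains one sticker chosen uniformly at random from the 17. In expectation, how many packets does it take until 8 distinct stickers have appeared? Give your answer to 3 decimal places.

10.380

With k distinct stickers already seen, the next new one arrives after an expected 17/(17-k) packets.
Sum over k = 0,...,7: E = 17/17 + 17/16 + 17/15 + ... + 17/11 + 17/10 = 10.3799.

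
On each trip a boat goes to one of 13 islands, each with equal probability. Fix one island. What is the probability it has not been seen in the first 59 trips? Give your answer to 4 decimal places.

Each trip misses the fixed island with probability (13-1)/13 = 12/13, independently.
P(still missing after 59) = (12/13)^59 = 0.00889.

0.0089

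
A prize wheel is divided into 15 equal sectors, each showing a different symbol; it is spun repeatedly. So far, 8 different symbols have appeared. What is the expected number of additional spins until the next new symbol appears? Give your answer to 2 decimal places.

Each spin yields a new symbol with probability (15-8)/15 = 7/15, so the wait is geometric with mean 15/7.
E = 15/7 = 2.143.

2.14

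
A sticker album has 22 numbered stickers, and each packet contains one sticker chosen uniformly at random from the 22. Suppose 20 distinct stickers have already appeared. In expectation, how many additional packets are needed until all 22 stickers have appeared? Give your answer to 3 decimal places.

With k distinct stickers already seen, the next new one takes an expected 22/(22-k) packets.
Sum over k = 20,...,21: E = 22/2 + 22/1 = 33.0000.

33.000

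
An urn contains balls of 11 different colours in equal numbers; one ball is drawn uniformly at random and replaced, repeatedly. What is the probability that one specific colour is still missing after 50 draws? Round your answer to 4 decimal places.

0.0085

On each draw the fixed colour fails to appear with probability 10/11.
P(still missing after 50) = (10/11)^50 = 0.00852.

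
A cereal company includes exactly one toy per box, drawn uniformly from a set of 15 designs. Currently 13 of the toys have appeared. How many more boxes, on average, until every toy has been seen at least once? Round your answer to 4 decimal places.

The wait to go from k to k+1 distinct toys is geometric with mean 15/(15-k).
Sum over k = 13,...,14: E = 15/2 + 15/1 = 22.50000.

22.5000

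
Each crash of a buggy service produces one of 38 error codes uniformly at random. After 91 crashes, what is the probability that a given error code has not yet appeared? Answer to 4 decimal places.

On each crash the fixed error code fails to appear with probability 37/38.
P(still missing after 91) = (37/38)^91 = 0.08832.

0.0883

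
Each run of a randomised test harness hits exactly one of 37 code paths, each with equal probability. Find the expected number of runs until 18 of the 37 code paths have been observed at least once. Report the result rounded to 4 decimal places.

24.1923

Going from k to k+1 distinct takes a geometric number of runs with mean 37/(37-k).
Sum over k = 0,...,17: E = 37/37 + 37/36 + 37/35 + ... + 37/21 + 37/20 = 24.19232.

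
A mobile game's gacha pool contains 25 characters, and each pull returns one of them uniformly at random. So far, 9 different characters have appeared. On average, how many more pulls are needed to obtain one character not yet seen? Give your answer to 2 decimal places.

Each pull yields a new character with probability (25-9)/25 = 16/25, so the wait is geometric with mean 25/16.
E = 25/16 = 1.563.

1.56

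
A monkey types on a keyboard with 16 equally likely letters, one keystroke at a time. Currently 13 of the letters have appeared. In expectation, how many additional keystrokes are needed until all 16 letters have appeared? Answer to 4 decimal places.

29.3333

The wait to go from k to k+1 distinct letters is geometric with mean 16/(16-k).
Sum over k = 13,...,15: E = 16/3 + 16/2 + 16/1 = 29.33333.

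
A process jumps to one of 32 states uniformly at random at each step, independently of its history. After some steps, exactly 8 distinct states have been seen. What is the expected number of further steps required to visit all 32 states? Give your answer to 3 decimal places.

The wait to go from k to k+1 distinct states is geometric with mean 32/(32-k).
Sum over k = 8,...,31: E = 32/24 + 32/23 + 32/22 + ... + 32/2 + 32/1 = 120.8307.

120.831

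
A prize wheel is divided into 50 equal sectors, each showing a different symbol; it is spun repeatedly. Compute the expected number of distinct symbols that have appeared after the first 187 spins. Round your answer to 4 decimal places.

For each symbol, P(seen in 187 spins) = 1 - (49/50)^187 = 0.97713.
By linearity of expectation, E[distinct seen] = 50·(1 - (49/50)^187) = 48.85647.

48.8565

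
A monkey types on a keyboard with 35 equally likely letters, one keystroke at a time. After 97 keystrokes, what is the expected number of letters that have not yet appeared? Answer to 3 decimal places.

2.103

For each letter, P(unseen after 97) = (34/35)^97 = 0.0601.
By linearity of expectation, E[unseen] = 35·(34/35)^97 = 2.1034.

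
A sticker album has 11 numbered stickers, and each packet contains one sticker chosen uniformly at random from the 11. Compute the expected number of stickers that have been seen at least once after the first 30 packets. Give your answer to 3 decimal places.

For each sticker, P(seen in 30 packets) = 1 - (10/11)^30 = 0.9427.
By linearity of expectation, E[distinct seen] = 11·(1 - (10/11)^30) = 10.3696.

10.370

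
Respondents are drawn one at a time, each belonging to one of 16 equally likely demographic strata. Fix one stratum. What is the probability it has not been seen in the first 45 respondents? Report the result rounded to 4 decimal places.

On each respondent the fixed stratum fails to appear with probability 15/16.
P(still missing after 45) = (15/16)^45 = 0.05479.

0.0548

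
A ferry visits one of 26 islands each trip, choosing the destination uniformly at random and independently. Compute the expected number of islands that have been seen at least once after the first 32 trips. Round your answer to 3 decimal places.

For each island, P(seen in 32 trips) = 1 - (25/26)^32 = 0.7149.
By linearity of expectation, E[distinct seen] = 26·(1 - (25/26)^32) = 18.5885.

18.588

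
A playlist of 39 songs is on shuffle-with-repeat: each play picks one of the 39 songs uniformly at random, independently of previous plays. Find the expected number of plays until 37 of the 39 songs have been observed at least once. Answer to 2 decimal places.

107.39

Going from k to k+1 distinct takes a geometric number of plays with mean 39/(39-k).
Sum over k = 0,...,36: E = 39/39 + 39/38 + 39/37 + ... + 39/4 + 39/3 = 107.388.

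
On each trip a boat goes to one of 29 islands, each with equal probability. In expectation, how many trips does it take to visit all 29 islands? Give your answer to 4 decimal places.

114.8880

The wait to go from k to k+1 distinct islands is geometric with mean 29/(29-k).
E[T] = 29/29 + 29/28 + 29/27 + ... + 29/2 + 29/1 = 29·H_{29}.
H_{29} = 3.96165, so E[T] = 114.88796.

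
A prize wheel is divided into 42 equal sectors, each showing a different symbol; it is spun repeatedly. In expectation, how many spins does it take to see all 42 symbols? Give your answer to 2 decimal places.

181.72

After k distinct symbols have appeared, the next spin gives a new one with probability (42-k)/42, so the expected wait for the (k+1)-th is 42/(42-k).
E[T] = 42/42 + 42/41 + 42/40 + ... + 42/2 + 42/1 = 42·H_{42}.
H_{42} = 4.327, so E[T] = 181.723.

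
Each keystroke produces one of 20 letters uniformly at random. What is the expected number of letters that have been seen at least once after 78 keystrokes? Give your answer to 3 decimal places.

19.634

For each letter, P(seen in 78 keystrokes) = 1 - (19/20)^78 = 0.9817.
By linearity of expectation, E[distinct seen] = 20·(1 - (19/20)^78) = 19.6340.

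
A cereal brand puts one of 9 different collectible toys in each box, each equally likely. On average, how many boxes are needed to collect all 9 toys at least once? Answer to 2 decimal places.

After k distinct toys have appeared, the next box gives a new one with probability (9-k)/9, so the expected wait for the (k+1)-th is 9/(9-k).
E[T] = 9/9 + 9/8 + 9/7 + ... + 9/2 + 9/1 = 9·H_{9}.
H_{9} = 2.829, so E[T] = 25.461.

25.46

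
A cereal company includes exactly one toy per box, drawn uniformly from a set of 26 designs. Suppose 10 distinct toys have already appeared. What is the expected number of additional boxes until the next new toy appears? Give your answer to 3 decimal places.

The number of boxes until the next new toy is geometric with success probability 16/26, so its mean is 26/16.
E = 26/16 = 1.6250.

1.625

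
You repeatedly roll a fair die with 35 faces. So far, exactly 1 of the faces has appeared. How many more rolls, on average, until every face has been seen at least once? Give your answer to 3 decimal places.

From k distinct to k+1 distinct takes on average 35/(35-k) rolls.
Sum over k = 1,...,34: E = 35/34 + 35/33 + 35/32 + ... + 35/2 + 35/1 = 144.1373.

144.137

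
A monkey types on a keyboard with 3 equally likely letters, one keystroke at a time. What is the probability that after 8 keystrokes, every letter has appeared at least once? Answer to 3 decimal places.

Let A_i be the event that letter i is missing after 8 keystrokes. By inclusion–exclusion on the A_i,
P(all seen) = Σ_{j=0}^{3} (-1)^j C(3,j)((3-j)/3)^8
= 1.0000 - 0.1171 + 0.0005 - 0.0000
= 0.8834.

0.883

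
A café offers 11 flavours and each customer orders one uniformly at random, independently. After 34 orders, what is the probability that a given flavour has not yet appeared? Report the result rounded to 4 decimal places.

On each order the fixed flavour fails to appear with probability 10/11.
P(still missing after 34) = (10/11)^34 = 0.03914.

0.0391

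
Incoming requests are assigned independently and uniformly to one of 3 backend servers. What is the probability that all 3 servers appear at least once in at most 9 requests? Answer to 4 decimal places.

0.9221

Let A_i be the event that server i is missing after 9 requests. By inclusion–exclusion on the A_i,
P(all seen) = Σ_{j=0}^{3} (-1)^j C(3,j)((3-j)/3)^9
= 1.00000 - 0.07804 + 0.00015 - 0.00000
= 0.92212.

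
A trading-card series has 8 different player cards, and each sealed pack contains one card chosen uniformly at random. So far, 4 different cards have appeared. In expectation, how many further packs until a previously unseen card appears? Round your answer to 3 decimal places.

The number of packs until the next new card is geometric with success probability 4/8, so its mean is 8/4.
E = 8/4 = 2.0000.

2.000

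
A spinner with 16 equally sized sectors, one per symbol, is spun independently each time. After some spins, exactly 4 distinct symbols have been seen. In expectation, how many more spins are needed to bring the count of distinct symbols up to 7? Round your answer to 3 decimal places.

4.388

From k distinct to k+1 distinct takes on average 16/(16-k) spins.
Sum over k = 4,...,6: E = 16/12 + 16/11 + 16/10 = 4.3879.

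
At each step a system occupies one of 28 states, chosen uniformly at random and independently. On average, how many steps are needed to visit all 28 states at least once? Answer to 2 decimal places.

The wait to go from k to k+1 distinct states is geometric with mean 28/(28-k).
E[T] = 28/28 + 28/27 + 28/26 + ... + 28/2 + 28/1 = 28·H_{28}.
H_{28} = 3.927, so E[T] = 109.961.

109.96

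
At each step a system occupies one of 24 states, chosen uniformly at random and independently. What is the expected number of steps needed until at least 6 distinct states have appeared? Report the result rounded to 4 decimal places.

6.7404

With k distinct states already seen, the next new one arrives after an expected 24/(24-k) steps.
Sum over k = 0,...,5: E = 24/24 + 24/23 + 24/22 + 24/21 + 24/20 + 24/19 = 6.74040.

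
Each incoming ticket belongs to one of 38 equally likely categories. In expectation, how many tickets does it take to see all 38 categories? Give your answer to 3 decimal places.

160.660

After k distinct categories have appeared, the next ticket gives a new one with probability (38-k)/38, so the expected wait for the (k+1)-th is 38/(38-k).
E[T] = 38/38 + 38/37 + 38/36 + ... + 38/2 + 38/1 = 38·H_{38}.
H_{38} = 4.2279, so E[T] = 160.6603.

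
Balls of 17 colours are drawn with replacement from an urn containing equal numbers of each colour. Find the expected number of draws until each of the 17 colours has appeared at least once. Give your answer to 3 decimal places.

58.472

After k distinct colours have appeared, the next draw gives a new one with probability (17-k)/17, so the expected wait for the (k+1)-th is 17/(17-k).
E[T] = 17/17 + 17/16 + 17/15 + ... + 17/2 + 17/1 = 17·H_{17}.
H_{17} = 3.4396, so E[T] = 58.4724.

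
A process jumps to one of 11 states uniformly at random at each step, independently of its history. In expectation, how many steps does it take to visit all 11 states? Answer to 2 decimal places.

33.22

After k distinct states have appeared, the next step gives a new one with probability (11-k)/11, so the expected wait for the (k+1)-th is 11/(11-k).
E[T] = 11/11 + 11/10 + 11/9 + ... + 11/2 + 11/1 = 11·H_{11}.
H_{11} = 3.020, so E[T] = 33.219.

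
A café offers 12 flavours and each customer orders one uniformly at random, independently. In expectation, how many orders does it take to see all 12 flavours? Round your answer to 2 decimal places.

37.24

After k distinct flavours have appeared, the next order gives a new one with probability (12-k)/12, so the expected wait for the (k+1)-th is 12/(12-k).
E[T] = 12/12 + 12/11 + 12/10 + ... + 12/2 + 12/1 = 12·H_{12}.
H_{12} = 3.103, so E[T] = 37.239.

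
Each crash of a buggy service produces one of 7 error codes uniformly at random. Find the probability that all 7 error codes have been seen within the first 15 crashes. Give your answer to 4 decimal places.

0.4339

Let A_i be the event that error code i is missing after 15 crashes. By inclusion–exclusion on the A_i,
P(all seen) = Σ_{j=0}^{7} (-1)^j C(7,j)((7-j)/7)^15
= 1.00000 - 0.69326 + 0.13499 - 0.00792 + 0.00011 - 0.00000 + 0.00000 - 0.00000
= 0.43392.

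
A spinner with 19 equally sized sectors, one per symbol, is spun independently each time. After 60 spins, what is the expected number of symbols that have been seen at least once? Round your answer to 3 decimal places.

For each symbol, P(seen in 60 spins) = 1 - (18/19)^60 = 0.9610.
By linearity of expectation, E[distinct seen] = 19·(1 - (18/19)^60) = 18.2589.

18.259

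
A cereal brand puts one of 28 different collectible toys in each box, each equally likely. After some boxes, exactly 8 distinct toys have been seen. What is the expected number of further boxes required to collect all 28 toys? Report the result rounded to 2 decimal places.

100.74

From k distinct to k+1 distinct takes on average 28/(28-k) boxes.
Sum over k = 8,...,27: E = 28/20 + 28/19 + 28/18 + ... + 28/2 + 28/1 = 100.737.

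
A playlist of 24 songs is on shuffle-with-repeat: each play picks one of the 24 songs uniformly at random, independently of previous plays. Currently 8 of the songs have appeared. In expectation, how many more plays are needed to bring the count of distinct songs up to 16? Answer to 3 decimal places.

15.909

From k distinct to k+1 distinct takes on average 24/(24-k) plays.
Sum over k = 8,...,15: E = 24/16 + 24/15 + 24/14 + ... + 24/10 + 24/9 = 15.9089.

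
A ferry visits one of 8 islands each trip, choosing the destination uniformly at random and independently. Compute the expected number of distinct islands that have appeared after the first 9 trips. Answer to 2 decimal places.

5.59

For each island, P(seen in 9 trips) = 1 - (7/8)^9 = 0.699.
By linearity of expectation, E[distinct seen] = 8·(1 - (7/8)^9) = 5.595.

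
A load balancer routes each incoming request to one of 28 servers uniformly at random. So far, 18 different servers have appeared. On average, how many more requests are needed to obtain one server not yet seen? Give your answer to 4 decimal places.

The number of requests until the next new server is geometric with success probability 10/28, so its mean is 28/10.
E = 28/10 = 2.80000.

2.8000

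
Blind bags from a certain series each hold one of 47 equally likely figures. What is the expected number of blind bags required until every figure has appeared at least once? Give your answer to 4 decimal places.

208.5843

After k distinct figures have appeared, the next blind bag gives a new one with probability (47-k)/47, so the expected wait for the (k+1)-th is 47/(47-k).
E[T] = 47/47 + 47/46 + 47/45 + ... + 47/2 + 47/1 = 47·H_{47}.
H_{47} = 4.43796, so E[T] = 208.58430.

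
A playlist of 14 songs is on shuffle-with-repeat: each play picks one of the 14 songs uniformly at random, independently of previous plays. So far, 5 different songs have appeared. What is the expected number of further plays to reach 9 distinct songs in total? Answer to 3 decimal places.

With k distinct songs already seen, the next new one takes an expected 14/(14-k) plays.
Sum over k = 5,...,8: E = 14/9 + 14/8 + 14/7 + 14/6 = 7.6389.

7.639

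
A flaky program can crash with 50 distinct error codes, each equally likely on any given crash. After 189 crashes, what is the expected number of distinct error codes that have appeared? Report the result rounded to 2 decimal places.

48.90

For each error code, P(seen in 189 crashes) = 1 - (49/50)^189 = 0.978.
By linearity of expectation, E[distinct seen] = 50·(1 - (49/50)^189) = 48.902.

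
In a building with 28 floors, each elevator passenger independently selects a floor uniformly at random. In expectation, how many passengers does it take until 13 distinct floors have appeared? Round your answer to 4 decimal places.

17.0504

Going from k to k+1 distinct takes a geometric number of passengers with mean 28/(28-k).
Sum over k = 0,...,12: E = 28/28 + 28/27 + 28/26 + ... + 28/17 + 28/16 = 17.05038.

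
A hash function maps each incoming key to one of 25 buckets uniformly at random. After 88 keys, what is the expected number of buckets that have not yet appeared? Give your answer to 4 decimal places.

0.6883

For each bucket, P(unseen after 88) = (24/25)^88 = 0.02753.
By linearity of expectation, E[unseen] = 25·(24/25)^88 = 0.68835.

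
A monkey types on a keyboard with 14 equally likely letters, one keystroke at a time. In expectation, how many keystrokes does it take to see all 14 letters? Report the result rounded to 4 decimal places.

45.5219

After k distinct letters have appeared, the next keystroke gives a new one with probability (14-k)/14, so the expected wait for the (k+1)-th is 14/(14-k).
E[T] = 14/14 + 14/13 + 14/12 + ... + 14/2 + 14/1 = 14·H_{14}.
H_{14} = 3.25156, so E[T] = 45.52187.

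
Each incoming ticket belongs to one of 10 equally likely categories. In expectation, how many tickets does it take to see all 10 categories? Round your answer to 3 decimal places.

29.290

The wait to go from k to k+1 distinct categories is geometric with mean 10/(10-k).
E[T] = 10/10 + 10/9 + 10/8 + ... + 10/2 + 10/1 = 10·H_{10}.
H_{10} = 2.9290, so E[T] = 29.2897.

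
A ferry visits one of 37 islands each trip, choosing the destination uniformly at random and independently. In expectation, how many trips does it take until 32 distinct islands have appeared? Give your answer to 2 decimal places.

70.98

With k distinct islands already seen, the next new one arrives after an expected 37/(37-k) trips.
Sum over k = 0,...,31: E = 37/37 + 37/36 + 37/35 + ... + 37/7 + 37/6 = 70.975.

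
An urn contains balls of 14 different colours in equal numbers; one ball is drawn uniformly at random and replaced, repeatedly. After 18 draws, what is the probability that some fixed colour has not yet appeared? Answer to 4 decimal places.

On each draw the fixed colour fails to appear with probability 13/14.
P(still missing after 18) = (13/14)^18 = 0.26344.

0.2634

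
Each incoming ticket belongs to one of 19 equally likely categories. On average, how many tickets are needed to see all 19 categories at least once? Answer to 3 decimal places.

67.407

The wait to go from k to k+1 distinct categories is geometric with mean 19/(19-k).
E[T] = 19/19 + 19/18 + 19/17 + ... + 19/2 + 19/1 = 19·H_{19}.
H_{19} = 3.5477, so E[T] = 67.4071.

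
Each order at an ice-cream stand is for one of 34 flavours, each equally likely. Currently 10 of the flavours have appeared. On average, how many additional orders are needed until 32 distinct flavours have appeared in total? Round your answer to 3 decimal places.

77.383

With k distinct flavours already seen, the next new one takes an expected 34/(34-k) orders.
Sum over k = 10,...,31: E = 34/24 + 34/23 + 34/22 + ... + 34/4 + 34/3 = 77.3826.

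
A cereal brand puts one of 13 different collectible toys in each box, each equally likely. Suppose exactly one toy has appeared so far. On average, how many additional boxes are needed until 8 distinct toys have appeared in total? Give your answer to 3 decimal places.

10.658

The wait to go from k to k+1 distinct toys is geometric with mean 13/(13-k).
Sum over k = 1,...,7: E = 13/12 + 13/11 + 13/10 + ... + 13/7 + 13/6 = 10.6584.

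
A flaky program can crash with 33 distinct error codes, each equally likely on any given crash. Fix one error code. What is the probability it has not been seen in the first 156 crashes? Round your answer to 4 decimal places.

0.0082

Each crash misses the fixed error code with probability (33-1)/33 = 32/33, independently.
P(still missing after 156) = (32/33)^156 = 0.00823.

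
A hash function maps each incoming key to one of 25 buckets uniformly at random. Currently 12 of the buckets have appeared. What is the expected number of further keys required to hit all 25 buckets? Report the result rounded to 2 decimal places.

From k distinct to k+1 distinct takes on average 25/(25-k) keys.
Sum over k = 12,...,24: E = 25/13 + 25/12 + 25/11 + ... + 25/2 + 25/1 = 79.503.

79.50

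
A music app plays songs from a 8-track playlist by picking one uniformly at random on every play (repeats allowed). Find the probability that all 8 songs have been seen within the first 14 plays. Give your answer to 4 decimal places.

0.1917

By inclusion–exclusion over which songs are missing,
P(all seen) = Σ_{j=0}^{8} (-1)^j C(8,j)((8-j)/8)^14
= 1.00000 - 1.23368 + 0.49890 - 0.07772 + 0.00427 - 0.00006 + 0.00000 - 0.00000 + 0.00000
= 0.19172.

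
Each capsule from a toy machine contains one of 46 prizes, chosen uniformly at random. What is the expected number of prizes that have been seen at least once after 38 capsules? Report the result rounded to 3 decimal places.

For each prize, P(seen in 38 capsules) = 1 - (45/46)^38 = 0.5662.
By linearity of expectation, E[distinct seen] = 46·(1 - (45/46)^38) = 26.0457.

26.046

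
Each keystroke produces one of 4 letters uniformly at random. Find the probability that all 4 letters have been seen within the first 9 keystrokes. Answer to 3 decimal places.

0.711

Let A_i be the event that letter i is missing after 9 keystrokes. By inclusion–exclusion on the A_i,
P(all seen) = Σ_{j=0}^{4} (-1)^j C(4,j)((4-j)/4)^9
= 1.0000 - 0.3003 + 0.0117 - 0.0000 + 0.0000
= 0.7114.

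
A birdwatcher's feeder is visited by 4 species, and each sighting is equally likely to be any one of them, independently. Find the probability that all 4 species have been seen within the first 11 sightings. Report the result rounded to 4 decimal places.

Let A_i be the event that species i is missing after 11 sightings. By inclusion–exclusion on the A_i,
P(all seen) = Σ_{j=0}^{4} (-1)^j C(4,j)((4-j)/4)^11
= 1.00000 - 0.16894 + 0.00293 - 0.00000 + 0.00000
= 0.83399.

0.8340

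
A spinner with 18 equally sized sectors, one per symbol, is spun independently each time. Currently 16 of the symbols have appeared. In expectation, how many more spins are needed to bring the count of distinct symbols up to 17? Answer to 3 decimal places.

The wait to go from k to k+1 distinct symbols is geometric with mean 18/(18-k).
Only the k = 16 term is needed: E = 18/2 = 9.0000.

9.000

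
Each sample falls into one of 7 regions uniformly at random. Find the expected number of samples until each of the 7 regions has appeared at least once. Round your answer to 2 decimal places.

The wait to go from k to k+1 distinct regions is geometric with mean 7/(7-k).
E[T] = 7/7 + 7/6 + 7/5 + ... + 7/2 + 7/1 = 7·H_{7}.
H_{7} = 2.593, so E[T] = 18.150.

18.15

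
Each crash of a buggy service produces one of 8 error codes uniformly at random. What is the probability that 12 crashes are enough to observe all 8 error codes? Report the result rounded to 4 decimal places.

Let A_i be the event that error code i is missing after 12 crashes. By inclusion–exclusion on the A_i,
P(all seen) = Σ_{j=0}^{8} (-1)^j C(8,j)((8-j)/8)^12
= 1.00000 - 1.61134 + 0.88694 - 0.19895 + 0.01709 - 0.00043 + 0.00000 - 0.00000 + 0.00000
= 0.09331.

0.0933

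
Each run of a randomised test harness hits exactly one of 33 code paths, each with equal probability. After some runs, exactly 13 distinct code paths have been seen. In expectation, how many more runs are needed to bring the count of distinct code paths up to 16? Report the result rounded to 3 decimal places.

5.220

From k distinct to k+1 distinct takes on average 33/(33-k) runs.
Sum over k = 13,...,15: E = 33/20 + 33/19 + 33/18 = 5.2202.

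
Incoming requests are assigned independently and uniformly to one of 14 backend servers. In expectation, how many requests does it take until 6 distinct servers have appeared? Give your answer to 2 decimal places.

7.47

Going from k to k+1 distinct takes a geometric number of requests with mean 14/(14-k).
Sum over k = 0,...,5: E = 14/14 + 14/13 + 14/12 + 14/11 + 14/10 + 14/9 = 7.472.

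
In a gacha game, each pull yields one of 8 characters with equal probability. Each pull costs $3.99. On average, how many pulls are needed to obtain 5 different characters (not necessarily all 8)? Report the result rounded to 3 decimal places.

7.076

With k distinct characters already seen, the next new one arrives after an expected 8/(8-k) pulls.
Sum over k = 0,...,4: E = 8/8 + 8/7 + 8/6 + 8/5 + 8/4 = 7.0762.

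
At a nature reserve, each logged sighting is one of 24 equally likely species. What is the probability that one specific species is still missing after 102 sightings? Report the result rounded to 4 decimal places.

0.0130

Each sighting misses the fixed species with probability (24-1)/24 = 23/24, independently.
P(still missing after 102) = (23/24)^102 = 0.01302.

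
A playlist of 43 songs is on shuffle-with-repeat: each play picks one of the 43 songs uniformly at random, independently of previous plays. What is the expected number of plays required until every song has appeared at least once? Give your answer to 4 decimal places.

After k distinct songs have appeared, the next play gives a new one with probability (43-k)/43, so the expected wait for the (k+1)-th is 43/(43-k).
E[T] = 43/43 + 43/42 + 43/41 + ... + 43/2 + 43/1 = 43·H_{43}.
H_{43} = 4.35000, so E[T] = 187.04994.

187.0499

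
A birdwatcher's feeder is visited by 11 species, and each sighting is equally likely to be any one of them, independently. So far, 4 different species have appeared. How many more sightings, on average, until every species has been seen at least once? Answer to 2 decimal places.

28.52

With k distinct species already seen, the next new one takes an expected 11/(11-k) sightings.
Sum over k = 4,...,10: E = 11/7 + 11/6 + 11/5 + ... + 11/2 + 11/1 = 28.521.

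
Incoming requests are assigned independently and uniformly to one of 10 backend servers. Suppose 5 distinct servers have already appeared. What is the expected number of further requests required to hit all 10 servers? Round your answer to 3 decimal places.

22.833

The wait to go from k to k+1 distinct servers is geometric with mean 10/(10-k).
Sum over k = 5,...,9: E = 10/5 + 10/4 + 10/3 + 10/2 + 10/1 = 22.8333.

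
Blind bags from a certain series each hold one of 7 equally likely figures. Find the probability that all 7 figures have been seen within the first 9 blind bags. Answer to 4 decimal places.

0.0577

By inclusion–exclusion over which figures are missing,
P(all seen) = Σ_{j=0}^{7} (-1)^j C(7,j)((7-j)/7)^9
= 1.00000 - 1.74814 + 1.01641 - 0.22737 + 0.01707 - 0.00027 + 0.00000 - 0.00000
= 0.05770.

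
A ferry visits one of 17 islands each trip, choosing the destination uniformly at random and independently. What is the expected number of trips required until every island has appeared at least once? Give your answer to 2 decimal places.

58.47

After k distinct islands have appeared, the next trip gives a new one with probability (17-k)/17, so the expected wait for the (k+1)-th is 17/(17-k).
E[T] = 17/17 + 17/16 + 17/15 + ... + 17/2 + 17/1 = 17·H_{17}.
H_{17} = 3.440, so E[T] = 58.472.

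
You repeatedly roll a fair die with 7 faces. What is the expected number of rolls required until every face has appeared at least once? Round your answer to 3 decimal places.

18.150

After k distinct faces have appeared, the next roll gives a new one with probability (7-k)/7, so the expected wait for the (k+1)-th is 7/(7-k).
E[T] = 7/7 + 7/6 + 7/5 + ... + 7/2 + 7/1 = 7·H_{7}.
H_{7} = 2.5929, so E[T] = 18.1500.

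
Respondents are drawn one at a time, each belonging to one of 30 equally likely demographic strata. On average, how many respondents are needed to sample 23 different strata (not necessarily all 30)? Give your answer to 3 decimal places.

Going from k to k+1 distinct takes a geometric number of respondents with mean 30/(30-k).
Sum over k = 0,...,22: E = 30/30 + 30/29 + 30/28 + ... + 30/9 + 30/8 = 42.0639.

42.064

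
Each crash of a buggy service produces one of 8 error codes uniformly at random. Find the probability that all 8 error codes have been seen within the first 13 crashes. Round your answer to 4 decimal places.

0.1393

Let A_i be the event that error code i is missing after 13 crashes. By inclusion–exclusion on the A_i,
P(all seen) = Σ_{j=0}^{8} (-1)^j C(8,j)((8-j)/8)^13
= 1.00000 - 1.40992 + 0.66520 - 0.12434 + 0.00854 - 0.00016 + 0.00000 - 0.00000 + 0.00000
= 0.13932.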